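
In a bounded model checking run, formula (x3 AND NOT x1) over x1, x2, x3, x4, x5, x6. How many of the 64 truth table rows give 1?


Formula: (x3 AND NOT x1) over 6 vars (64 rows)
Evaluate each row (x1, x2, x3, x4, x5, x6 as bits, MSB first):
  row 0 [000000]: (0 AND NOT 0) -> 0
  row 1 [000001]: (0 AND NOT 0) -> 0
  row 2 [000010]: (0 AND NOT 0) -> 0
  row 3 [000011]: (0 AND NOT 0) -> 0
  row 4 [000100]: (0 AND NOT 0) -> 0
  (every remaining row is evaluated the same way; all 64 results are listed next)
Full result column, 8 rows per line (x1,x2,x3 fixed per line; x4,x5,x6 runs 000..111 left to right):
  rows 0-7 [x1,x2,x3=000]: 00000000  (ones: 0)
  rows 8-15 [x1,x2,x3=001]: 11111111  (ones: 8)
  rows 16-23 [x1,x2,x3=010]: 00000000  (ones: 0)
  rows 24-31 [x1,x2,x3=011]: 11111111  (ones: 8)
  rows 32-39 [x1,x2,x3=100]: 00000000  (ones: 0)
  rows 40-47 [x1,x2,x3=101]: 00000000  (ones: 0)
  rows 48-55 [x1,x2,x3=110]: 00000000  (ones: 0)
  rows 56-63 [x1,x2,x3=111]: 00000000  (ones: 0)
Count of 1-rows = 0+8+0+8+0+0+0+0 = 16

16


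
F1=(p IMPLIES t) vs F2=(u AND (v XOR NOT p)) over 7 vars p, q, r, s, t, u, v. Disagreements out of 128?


F1 = (p IMPLIES t)
F2 = (u AND (v XOR NOT p))
Evaluate both on each of 128 rows (bits = p,q,r,s,t,u,v):
  row 0 [0000000]: F1=1 F2=0 (differ) -> 1
  row 1 [0000001]: F1=1 F2=0 (differ) -> 1
  row 2 [0000010]: F1=1 F2=1 -> 0
  row 3 [0000011]: F1=1 F2=0 (differ) -> 1
  row 4 [0000100]: F1=1 F2=0 (differ) -> 1
  (every remaining row is evaluated the same way; all 128 results are listed next)
Full result column, 8 rows per line (p,q,r,s fixed per line; t,u,v runs 000..111 left to right):
  rows 0-7 [p,q,r,s=0000]: 11011101  (ones: 6)
  rows 8-15 [p,q,r,s=0001]: 11011101  (ones: 6)
  rows 16-23 [p,q,r,s=0010]: 11011101  (ones: 6)
  rows 24-31 [p,q,r,s=0011]: 11011101  (ones: 6)
  rows 32-39 [p,q,r,s=0100]: 11011101  (ones: 6)
  rows 40-47 [p,q,r,s=0101]: 11011101  (ones: 6)
  rows 48-55 [p,q,r,s=0110]: 11011101  (ones: 6)
  rows 56-63 [p,q,r,s=0111]: 11011101  (ones: 6)
  rows 64-71 [p,q,r,s=1000]: 00011110  (ones: 4)
  rows 72-79 [p,q,r,s=1001]: 00011110  (ones: 4)
  rows 80-87 [p,q,r,s=1010]: 00011110  (ones: 4)
  rows 88-95 [p,q,r,s=1011]: 00011110  (ones: 4)
  rows 96-103 [p,q,r,s=1100]: 00011110  (ones: 4)
  rows 104-111 [p,q,r,s=1101]: 00011110  (ones: 4)
  rows 112-119 [p,q,r,s=1110]: 00011110  (ones: 4)
  rows 120-127 [p,q,r,s=1111]: 00011110  (ones: 4)
Disagreements = 6+6+6+6+6+6+6+6+4+4+4+4+4+4+4+4 = 80

80


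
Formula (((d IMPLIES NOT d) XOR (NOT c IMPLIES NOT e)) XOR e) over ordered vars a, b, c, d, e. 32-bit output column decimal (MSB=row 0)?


Formula: (((d IMPLIES NOT d) XOR (NOT c IMPLIES NOT e)) XOR e) over a, b, c, d, e (32 rows)
Evaluate each row (bits = a,b,c,d,e, MSB first):
  row 0 [00000]: (((0 IMPLIES NOT 0) XOR (NOT 0 IMPLIES NOT 0)) XOR 0) -> 0
  row 1 [00001]: (((0 IMPLIES NOT 0) XOR (NOT 0 IMPLIES NOT 1)) XOR 1) -> 0
  row 2 [00010]: (((1 IMPLIES NOT 1) XOR (NOT 0 IMPLIES NOT 0)) XOR 0) -> 1
  row 3 [00011]: (((1 IMPLIES NOT 1) XOR (NOT 0 IMPLIES NOT 1)) XOR 1) -> 1
  row 4 [00100]: (((0 IMPLIES NOT 0) XOR (NOT 1 IMPLIES NOT 0)) XOR 0) -> 0
  row 5 [00101]: (((0 IMPLIES NOT 0) XOR (NOT 1 IMPLIES NOT 1)) XOR 1) -> 1
  row 6 [00110]: (((1 IMPLIES NOT 1) XOR (NOT 1 IMPLIES NOT 0)) XOR 0) -> 1
  row 7 [00111]: (((1 IMPLIES NOT 1) XOR (NOT 1 IMPLIES NOT 1)) XOR 1) -> 0
  row 8 [01000]: (((0 IMPLIES NOT 0) XOR (NOT 0 IMPLIES NOT 0)) XOR 0) -> 0
  row 9 [01001]: (((0 IMPLIES NOT 0) XOR (NOT 0 IMPLIES NOT 1)) XOR 1) -> 0
  row 10 [01010]: (((1 IMPLIES NOT 1) XOR (NOT 0 IMPLIES NOT 0)) XOR 0) -> 1
  row 11 [01011]: (((1 IMPLIES NOT 1) XOR (NOT 0 IMPLIES NOT 1)) XOR 1) -> 1
  row 12 [01100]: (((0 IMPLIES NOT 0) XOR (NOT 1 IMPLIES NOT 0)) XOR 0) -> 0
  row 13 [01101]: (((0 IMPLIES NOT 0) XOR (NOT 1 IMPLIES NOT 1)) XOR 1) -> 1
  row 14 [01110]: (((1 IMPLIES NOT 1) XOR (NOT 1 IMPLIES NOT 0)) XOR 0) -> 1
  row 15 [01111]: (((1 IMPLIES NOT 1) XOR (NOT 1 IMPLIES NOT 1)) XOR 1) -> 0
  row 16 [10000]: (((0 IMPLIES NOT 0) XOR (NOT 0 IMPLIES NOT 0)) XOR 0) -> 0
  row 17 [10001]: (((0 IMPLIES NOT 0) XOR (NOT 0 IMPLIES NOT 1)) XOR 1) -> 0
  row 18 [10010]: (((1 IMPLIES NOT 1) XOR (NOT 0 IMPLIES NOT 0)) XOR 0) -> 1
  row 19 [10011]: (((1 IMPLIES NOT 1) XOR (NOT 0 IMPLIES NOT 1)) XOR 1) -> 1
  row 20 [10100]: (((0 IMPLIES NOT 0) XOR (NOT 1 IMPLIES NOT 0)) XOR 0) -> 0
  row 21 [10101]: (((0 IMPLIES NOT 0) XOR (NOT 1 IMPLIES NOT 1)) XOR 1) -> 1
  row 22 [10110]: (((1 IMPLIES NOT 1) XOR (NOT 1 IMPLIES NOT 0)) XOR 0) -> 1
  row 23 [10111]: (((1 IMPLIES NOT 1) XOR (NOT 1 IMPLIES NOT 1)) XOR 1) -> 0
  row 24 [11000]: (((0 IMPLIES NOT 0) XOR (NOT 0 IMPLIES NOT 0)) XOR 0) -> 0
  row 25 [11001]: (((0 IMPLIES NOT 0) XOR (NOT 0 IMPLIES NOT 1)) XOR 1) -> 0
  row 26 [11010]: (((1 IMPLIES NOT 1) XOR (NOT 0 IMPLIES NOT 0)) XOR 0) -> 1
  row 27 [11011]: (((1 IMPLIES NOT 1) XOR (NOT 0 IMPLIES NOT 1)) XOR 1) -> 1
  row 28 [11100]: (((0 IMPLIES NOT 0) XOR (NOT 1 IMPLIES NOT 0)) XOR 0) -> 0
  row 29 [11101]: (((0 IMPLIES NOT 0) XOR (NOT 1 IMPLIES NOT 1)) XOR 1) -> 1
  row 30 [11110]: (((1 IMPLIES NOT 1) XOR (NOT 1 IMPLIES NOT 0)) XOR 0) -> 1
  row 31 [11111]: (((1 IMPLIES NOT 1) XOR (NOT 1 IMPLIES NOT 1)) XOR 1) -> 0
Full result column, 4 rows per line (a,b,c fixed per line; d,e runs 00..11 left to right):
  rows 0-3 [a,b,c=000]: 0011  = hex 3
  rows 4-7 [a,b,c=001]: 0110  = hex 6
  rows 8-11 [a,b,c=010]: 0011  = hex 3
  rows 12-15 [a,b,c=011]: 0110  = hex 6
  rows 16-19 [a,b,c=100]: 0011  = hex 3
  rows 20-23 [a,b,c=101]: 0110  = hex 6
  rows 24-27 [a,b,c=110]: 0011  = hex 3
  rows 28-31 [a,b,c=111]: 0110  = hex 6
Output column (row 0 .. row 31) = 00110110001101100011011000110110
Output column grouped in 4s = 0011 0110 0011 0110 0011 0110 0011 0110 = 0x36363636
Convert to decimal digit by digit (value = value*16 + digit):
  3 -> 3
  3*16 + 6 = 54
  54*16 + 3 = 867
  867*16 + 6 = 13878
  13878*16 + 3 = 222051
  222051*16 + 6 = 3552822
  3552822*16 + 3 = 56845155
  56845155*16 + 6 = 909522486
Decimal = 909522486

909522486


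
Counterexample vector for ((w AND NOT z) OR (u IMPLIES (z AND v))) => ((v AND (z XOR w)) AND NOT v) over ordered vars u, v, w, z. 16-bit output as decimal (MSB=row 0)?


F1 = ((w AND NOT z) OR (u IMPLIES (z AND v)))
F2 = ((v AND (z XOR w)) AND NOT v)
Counterexample to F1=>F2 is where F1=1 and F2=0.
Evaluate each row (bits = u,v,w,z, MSB first):
  row 0 [0000]: F1=1 F2=0 -> F1&~F2 -> 1
  row 1 [0001]: F1=1 F2=0 -> F1&~F2 -> 1
  row 2 [0010]: F1=1 F2=0 -> F1&~F2 -> 1
  row 3 [0011]: F1=1 F2=0 -> F1&~F2 -> 1
  row 4 [0100]: F1=1 F2=0 -> F1&~F2 -> 1
  row 5 [0101]: F1=1 F2=0 -> F1&~F2 -> 1
  row 6 [0110]: F1=1 F2=0 -> F1&~F2 -> 1
  row 7 [0111]: F1=1 F2=0 -> F1&~F2 -> 1
  row 8 [1000]: F1=0 F2=0 -> F1&~F2 -> 0
  row 9 [1001]: F1=0 F2=0 -> F1&~F2 -> 0
  row 10 [1010]: F1=1 F2=0 -> F1&~F2 -> 1
  row 11 [1011]: F1=0 F2=0 -> F1&~F2 -> 0
  row 12 [1100]: F1=0 F2=0 -> F1&~F2 -> 0
  row 13 [1101]: F1=1 F2=0 -> F1&~F2 -> 1
  row 14 [1110]: F1=1 F2=0 -> F1&~F2 -> 1
  row 15 [1111]: F1=1 F2=0 -> F1&~F2 -> 1
Full result column, 4 rows per line (u,v fixed per line; w,z runs 00..11 left to right):
  rows 0-3 [u,v=00]: 1111  = hex F
  rows 4-7 [u,v=01]: 1111  = hex F
  rows 8-11 [u,v=10]: 0010  = hex 2
  rows 12-15 [u,v=11]: 0111  = hex 7
Counterexample vector (row 0 .. row 15) = 1111111100100111
Output column grouped in 4s = 1111 1111 0010 0111 = 0xFF27
Convert to decimal digit by digit (value = value*16 + digit):
  F -> 15
  15*16 + 15 (F) = 255
  255*16 + 2 = 4082
  4082*16 + 7 = 65319
Decimal = 65319

65319


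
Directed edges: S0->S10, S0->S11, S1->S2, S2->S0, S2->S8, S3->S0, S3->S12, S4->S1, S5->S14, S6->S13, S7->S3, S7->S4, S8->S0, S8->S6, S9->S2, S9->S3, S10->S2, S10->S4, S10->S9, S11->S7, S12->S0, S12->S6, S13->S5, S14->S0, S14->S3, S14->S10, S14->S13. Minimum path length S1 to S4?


BFS layer-by-layer from S1:
  dist 0: {S1}
  dist 1: {S2}
  dist 2: {S0, S8}
  dist 3: {S6, S10, S11}
  dist 4: {S4, S7, S9, S13}
  -> S4 reached at distance 4
Shortest path length = 4

4


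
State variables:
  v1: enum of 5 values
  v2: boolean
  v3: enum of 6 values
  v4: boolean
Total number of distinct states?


State space = product of domain sizes of all variables.
Domain sizes:
  v1 (enum of 5 values): 5
  v2 (boolean): 2
  v3 (enum of 6 values): 6
  v4 (boolean): 2
Product = 5 * 2 * 6 * 2 = 120

120


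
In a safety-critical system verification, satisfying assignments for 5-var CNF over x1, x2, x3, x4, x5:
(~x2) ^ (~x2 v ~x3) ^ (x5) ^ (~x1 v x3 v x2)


CNF with 4 clauses over 5 vars (32 assignments).
An assignment satisfies CNF iff every clause has >=1 true literal.
Check each row (bits = x1,x2,x3,x4,x5; clause T/F shown):
  row 0 [00000]: clauses=TTFT -> 0
  row 1 [00001]: clauses=TTTT -> 1
  row 2 [00010]: clauses=TTFT -> 0
  row 3 [00011]: clauses=TTTT -> 1
  row 4 [00100]: clauses=TTFT -> 0
  row 5 [00101]: clauses=TTTT -> 1
  row 6 [00110]: clauses=TTFT -> 0
  row 7 [00111]: clauses=TTTT -> 1
  row 8 [01000]: clauses=FTFT -> 0
  row 9 [01001]: clauses=FTTT -> 0
  row 10 [01010]: clauses=FTFT -> 0
  row 11 [01011]: clauses=FTTT -> 0
  row 12 [01100]: clauses=FFFT -> 0
  row 13 [01101]: clauses=FFTT -> 0
  row 14 [01110]: clauses=FFFT -> 0
  row 15 [01111]: clauses=FFTT -> 0
  row 16 [10000]: clauses=TTFF -> 0
  row 17 [10001]: clauses=TTTF -> 0
  row 18 [10010]: clauses=TTFF -> 0
  row 19 [10011]: clauses=TTTF -> 0
  row 20 [10100]: clauses=TTFT -> 0
  row 21 [10101]: clauses=TTTT -> 1
  row 22 [10110]: clauses=TTFT -> 0
  row 23 [10111]: clauses=TTTT -> 1
  row 24 [11000]: clauses=FTFT -> 0
  row 25 [11001]: clauses=FTTT -> 0
  row 26 [11010]: clauses=FTFT -> 0
  row 27 [11011]: clauses=FTTT -> 0
  row 28 [11100]: clauses=FFFT -> 0
  row 29 [11101]: clauses=FFTT -> 0
  row 30 [11110]: clauses=FFFT -> 0
  row 31 [11111]: clauses=FFTT -> 0
Full result column, 8 rows per line (x1,x2 fixed per line; x3,x4,x5 runs 000..111 left to right):
  rows 0-7 [x1,x2=00]: 01010101  (ones: 4)
  rows 8-15 [x1,x2=01]: 00000000  (ones: 0)
  rows 16-23 [x1,x2=10]: 00000101  (ones: 2)
  rows 24-31 [x1,x2=11]: 00000000  (ones: 0)
Satisfying assignments = 4+0+2+0 = 6

6


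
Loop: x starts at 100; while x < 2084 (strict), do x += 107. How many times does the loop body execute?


Step 1: x goes from 100 toward 2084 by 107; the body runs while x<2084, so iterations = ceil((bound-start)/step)
Step 2: Distance=1984
Step 3: ceil(1984/107)=19

19


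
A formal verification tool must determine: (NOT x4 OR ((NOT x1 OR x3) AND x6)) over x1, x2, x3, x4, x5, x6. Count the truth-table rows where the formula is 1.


Formula: (NOT x4 OR ((NOT x1 OR x3) AND x6)) over 6 vars (64 rows)
Evaluate each row (x1, x2, x3, x4, x5, x6 as bits, MSB first):
  row 0 [000000]: (NOT 0 OR ((NOT 0 OR 0) AND 0)) -> 1
  row 1 [000001]: (NOT 0 OR ((NOT 0 OR 0) AND 1)) -> 1
  row 2 [000010]: (NOT 0 OR ((NOT 0 OR 0) AND 0)) -> 1
  row 3 [000011]: (NOT 0 OR ((NOT 0 OR 0) AND 1)) -> 1
  row 4 [000100]: (NOT 1 OR ((NOT 0 OR 0) AND 0)) -> 0
  (every remaining row is evaluated the same way; all 64 results are listed next)
Full result column, 8 rows per line (x1,x2,x3 fixed per line; x4,x5,x6 runs 000..111 left to right):
  rows 0-7 [x1,x2,x3=000]: 11110101  (ones: 6)
  rows 8-15 [x1,x2,x3=001]: 11110101  (ones: 6)
  rows 16-23 [x1,x2,x3=010]: 11110101  (ones: 6)
  rows 24-31 [x1,x2,x3=011]: 11110101  (ones: 6)
  rows 32-39 [x1,x2,x3=100]: 11110000  (ones: 4)
  rows 40-47 [x1,x2,x3=101]: 11110101  (ones: 6)
  rows 48-55 [x1,x2,x3=110]: 11110000  (ones: 4)
  rows 56-63 [x1,x2,x3=111]: 11110101  (ones: 6)
Count of 1-rows = 6+6+6+6+4+6+4+6 = 44

44


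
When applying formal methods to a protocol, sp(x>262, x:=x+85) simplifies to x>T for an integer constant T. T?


Formula: sp(P, x:=E) = exists old_x. (x = E[old_x/x]) AND P[old_x/x] (old_x is the value of x before the assignment; eliminate old_x by solving x = E[old_x/x] for old_x)
Step 1: Precondition P: x>262, i.e. old_x > 262
Step 2: Assignment gives x = old_x + 85, so old_x = x - 85
Step 3: Substitute into P: x - 85 > 262
Step 4: Simplify: x > 262+85 = 347

347


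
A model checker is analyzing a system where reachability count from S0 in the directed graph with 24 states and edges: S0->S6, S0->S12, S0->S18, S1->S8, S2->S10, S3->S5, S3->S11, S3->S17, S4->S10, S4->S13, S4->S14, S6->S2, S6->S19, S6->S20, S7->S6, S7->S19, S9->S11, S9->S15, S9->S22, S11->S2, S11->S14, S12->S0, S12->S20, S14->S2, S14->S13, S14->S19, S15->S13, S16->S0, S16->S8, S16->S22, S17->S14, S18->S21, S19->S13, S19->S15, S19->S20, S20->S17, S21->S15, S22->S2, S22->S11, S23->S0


BFS from S0:
  layer 0: {S0}
  layer 1: {S6, S12, S18}
  layer 2: {S2, S19, S20, S21}
  layer 3: {S10, S13, S15, S17}
  layer 4: {S14}
Reachable set: {S0, S2, S6, S10, S12, S13, S14, S15, S17, S18, S19, S20, S21}
Count = 13

13


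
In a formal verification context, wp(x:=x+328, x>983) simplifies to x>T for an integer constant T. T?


Formula: wp(x:=E, P) = P[E/x] (substitute E for x in postcondition)
Step 1: Postcondition: x>983
Step 2: Substitute x+328 for x: x+328>983
Step 3: Solve for x: x > 983-328 = 655

655


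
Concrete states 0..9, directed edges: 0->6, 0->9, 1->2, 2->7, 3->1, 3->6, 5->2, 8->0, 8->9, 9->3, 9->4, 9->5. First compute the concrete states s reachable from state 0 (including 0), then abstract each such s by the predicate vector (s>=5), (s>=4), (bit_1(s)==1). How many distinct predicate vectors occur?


BFS from 0:
Concrete reachable: {0, 1, 2, 3, 4, 5, 6, 7, 9}
Abstract via predicates (s>=5), (s>=4), (bit_1(s)==1):
  (0,0,0) <- {0, 1}
  (0,0,1) <- {2, 3}
  (0,1,0) <- {4}
  (1,1,0) <- {5, 9}
  (1,1,1) <- {6, 7}
Distinct abstract states = 5

5


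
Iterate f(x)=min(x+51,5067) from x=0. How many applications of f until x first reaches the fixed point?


Step 1: x=0, cap=5067, increment=51
Step 2: x grows by 51 each step until capped at 5067; fixed point is x=5067
Step 3: iterations = ceil(5067/51) = 100

100


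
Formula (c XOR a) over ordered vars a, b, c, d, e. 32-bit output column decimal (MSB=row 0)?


Formula: (c XOR a) over a, b, c, d, e (32 rows)
Evaluate each row (bits = a,b,c,d,e, MSB first):
  row 0 [00000]: (0 XOR 0) -> 0
  row 1 [00001]: (0 XOR 0) -> 0
  row 2 [00010]: (0 XOR 0) -> 0
  row 3 [00011]: (0 XOR 0) -> 0
  row 4 [00100]: (1 XOR 0) -> 1
  row 5 [00101]: (1 XOR 0) -> 1
  row 6 [00110]: (1 XOR 0) -> 1
  row 7 [00111]: (1 XOR 0) -> 1
  row 8 [01000]: (0 XOR 0) -> 0
  row 9 [01001]: (0 XOR 0) -> 0
  row 10 [01010]: (0 XOR 0) -> 0
  row 11 [01011]: (0 XOR 0) -> 0
  row 12 [01100]: (1 XOR 0) -> 1
  row 13 [01101]: (1 XOR 0) -> 1
  row 14 [01110]: (1 XOR 0) -> 1
  row 15 [01111]: (1 XOR 0) -> 1
  row 16 [10000]: (0 XOR 1) -> 1
  row 17 [10001]: (0 XOR 1) -> 1
  row 18 [10010]: (0 XOR 1) -> 1
  row 19 [10011]: (0 XOR 1) -> 1
  row 20 [10100]: (1 XOR 1) -> 0
  row 21 [10101]: (1 XOR 1) -> 0
  row 22 [10110]: (1 XOR 1) -> 0
  row 23 [10111]: (1 XOR 1) -> 0
  row 24 [11000]: (0 XOR 1) -> 1
  row 25 [11001]: (0 XOR 1) -> 1
  row 26 [11010]: (0 XOR 1) -> 1
  row 27 [11011]: (0 XOR 1) -> 1
  row 28 [11100]: (1 XOR 1) -> 0
  row 29 [11101]: (1 XOR 1) -> 0
  row 30 [11110]: (1 XOR 1) -> 0
  row 31 [11111]: (1 XOR 1) -> 0
Full result column, 4 rows per line (a,b,c fixed per line; d,e runs 00..11 left to right):
  rows 0-3 [a,b,c=000]: 0000  = hex 0
  rows 4-7 [a,b,c=001]: 1111  = hex F
  rows 8-11 [a,b,c=010]: 0000  = hex 0
  rows 12-15 [a,b,c=011]: 1111  = hex F
  rows 16-19 [a,b,c=100]: 1111  = hex F
  rows 20-23 [a,b,c=101]: 0000  = hex 0
  rows 24-27 [a,b,c=110]: 1111  = hex F
  rows 28-31 [a,b,c=111]: 0000  = hex 0
Output column (row 0 .. row 31) = 00001111000011111111000011110000
Output column grouped in 4s = 0000 1111 0000 1111 1111 0000 1111 0000 = 0x0F0FF0F0
Convert to decimal digit by digit (value = value*16 + digit):
  0 -> 0
  0*16 + 15 (F) = 15
  15*16 + 0 = 240
  240*16 + 15 (F) = 3855
  3855*16 + 15 (F) = 61695
  61695*16 + 0 = 987120
  987120*16 + 15 (F) = 15793935
  15793935*16 + 0 = 252702960
Decimal = 252702960

252702960


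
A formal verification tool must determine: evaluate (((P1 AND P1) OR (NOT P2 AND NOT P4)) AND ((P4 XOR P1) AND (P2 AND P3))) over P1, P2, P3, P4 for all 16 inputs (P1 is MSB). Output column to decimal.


Formula: (((P1 AND P1) OR (NOT P2 AND NOT P4)) AND ((P4 XOR P1) AND (P2 AND P3))) over P1, P2, P3, P4 (16 rows)
Evaluate each row (bits = P1,P2,P3,P4, MSB first):
  row 0 [0000]: (((0 AND 0) OR (NOT 0 AND NOT 0)) AND ((0 XOR 0) AND (0 AND 0))) -> 0
  row 1 [0001]: (((0 AND 0) OR (NOT 0 AND NOT 1)) AND ((1 XOR 0) AND (0 AND 0))) -> 0
  row 2 [0010]: (((0 AND 0) OR (NOT 0 AND NOT 0)) AND ((0 XOR 0) AND (0 AND 1))) -> 0
  row 3 [0011]: (((0 AND 0) OR (NOT 0 AND NOT 1)) AND ((1 XOR 0) AND (0 AND 1))) -> 0
  row 4 [0100]: (((0 AND 0) OR (NOT 1 AND NOT 0)) AND ((0 XOR 0) AND (1 AND 0))) -> 0
  row 5 [0101]: (((0 AND 0) OR (NOT 1 AND NOT 1)) AND ((1 XOR 0) AND (1 AND 0))) -> 0
  row 6 [0110]: (((0 AND 0) OR (NOT 1 AND NOT 0)) AND ((0 XOR 0) AND (1 AND 1))) -> 0
  row 7 [0111]: (((0 AND 0) OR (NOT 1 AND NOT 1)) AND ((1 XOR 0) AND (1 AND 1))) -> 0
  row 8 [1000]: (((1 AND 1) OR (NOT 0 AND NOT 0)) AND ((0 XOR 1) AND (0 AND 0))) -> 0
  row 9 [1001]: (((1 AND 1) OR (NOT 0 AND NOT 1)) AND ((1 XOR 1) AND (0 AND 0))) -> 0
  row 10 [1010]: (((1 AND 1) OR (NOT 0 AND NOT 0)) AND ((0 XOR 1) AND (0 AND 1))) -> 0
  row 11 [1011]: (((1 AND 1) OR (NOT 0 AND NOT 1)) AND ((1 XOR 1) AND (0 AND 1))) -> 0
  row 12 [1100]: (((1 AND 1) OR (NOT 1 AND NOT 0)) AND ((0 XOR 1) AND (1 AND 0))) -> 0
  row 13 [1101]: (((1 AND 1) OR (NOT 1 AND NOT 1)) AND ((1 XOR 1) AND (1 AND 0))) -> 0
  row 14 [1110]: (((1 AND 1) OR (NOT 1 AND NOT 0)) AND ((0 XOR 1) AND (1 AND 1))) -> 1
  row 15 [1111]: (((1 AND 1) OR (NOT 1 AND NOT 1)) AND ((1 XOR 1) AND (1 AND 1))) -> 0
Full result column, 4 rows per line (P1,P2 fixed per line; P3,P4 runs 00..11 left to right):
  rows 0-3 [P1,P2=00]: 0000  = hex 0
  rows 4-7 [P1,P2=01]: 0000  = hex 0
  rows 8-11 [P1,P2=10]: 0000  = hex 0
  rows 12-15 [P1,P2=11]: 0010  = hex 2
Output column (row 0 .. row 15) = 0000000000000010
Output column grouped in 4s = 0000 0000 0000 0010 = 0x0002
Convert to decimal digit by digit (value = value*16 + digit):
  0 -> 0
  0*16 + 0 = 0
  0*16 + 0 = 0
  0*16 + 2 = 2
Decimal = 2

2


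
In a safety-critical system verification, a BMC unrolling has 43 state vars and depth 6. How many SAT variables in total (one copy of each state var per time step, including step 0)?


BMC unrolls to depth k, creating one copy of each state var for steps 0..k.
Step count = 6 + 1 = 7 (steps 0 through 6)
Vars per step = 43
Total = 43 * 7 = 301

301


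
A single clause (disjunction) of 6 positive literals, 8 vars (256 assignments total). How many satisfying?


Step 1: Total=2^8=256
Step 2: Unsat when all 6 false: 2^2=4
Step 3: Sat=256-4=252

252


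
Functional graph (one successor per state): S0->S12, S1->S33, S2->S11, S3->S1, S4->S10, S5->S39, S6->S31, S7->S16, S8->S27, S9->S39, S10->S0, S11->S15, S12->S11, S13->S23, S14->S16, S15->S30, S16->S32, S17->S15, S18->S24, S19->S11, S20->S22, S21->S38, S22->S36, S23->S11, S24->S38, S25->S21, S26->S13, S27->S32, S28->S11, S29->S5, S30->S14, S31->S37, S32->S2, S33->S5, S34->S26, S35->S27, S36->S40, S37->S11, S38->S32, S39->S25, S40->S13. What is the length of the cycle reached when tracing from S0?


Trace from S0 until a state repeats:
  S0 -> S12 -> S11 -> S15 -> S30 -> S14 -> S16 -> S32 -> S2 -> S11
S11 first seen at step 2, revisited at step 9.
Cycle length = 9 - 2 = 7

7


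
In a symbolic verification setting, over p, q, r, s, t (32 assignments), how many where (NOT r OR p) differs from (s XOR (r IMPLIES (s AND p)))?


F1 = (NOT r OR p)
F2 = (s XOR (r IMPLIES (s AND p)))
Evaluate both on each of 32 rows (bits = p,q,r,s,t):
  row 0 [00000]: F1=1 F2=1 -> 0
  row 1 [00001]: F1=1 F2=1 -> 0
  row 2 [00010]: F1=1 F2=0 (differ) -> 1
  row 3 [00011]: F1=1 F2=0 (differ) -> 1
  row 4 [00100]: F1=0 F2=0 -> 0
  row 5 [00101]: F1=0 F2=0 -> 0
  row 6 [00110]: F1=0 F2=1 (differ) -> 1
  row 7 [00111]: F1=0 F2=1 (differ) -> 1
  row 8 [01000]: F1=1 F2=1 -> 0
  row 9 [01001]: F1=1 F2=1 -> 0
  row 10 [01010]: F1=1 F2=0 (differ) -> 1
  row 11 [01011]: F1=1 F2=0 (differ) -> 1
  row 12 [01100]: F1=0 F2=0 -> 0
  row 13 [01101]: F1=0 F2=0 -> 0
  row 14 [01110]: F1=0 F2=1 (differ) -> 1
  row 15 [01111]: F1=0 F2=1 (differ) -> 1
  row 16 [10000]: F1=1 F2=1 -> 0
  row 17 [10001]: F1=1 F2=1 -> 0
  row 18 [10010]: F1=1 F2=0 (differ) -> 1
  row 19 [10011]: F1=1 F2=0 (differ) -> 1
  row 20 [10100]: F1=1 F2=0 (differ) -> 1
  row 21 [10101]: F1=1 F2=0 (differ) -> 1
  row 22 [10110]: F1=1 F2=0 (differ) -> 1
  row 23 [10111]: F1=1 F2=0 (differ) -> 1
  row 24 [11000]: F1=1 F2=1 -> 0
  row 25 [11001]: F1=1 F2=1 -> 0
  row 26 [11010]: F1=1 F2=0 (differ) -> 1
  row 27 [11011]: F1=1 F2=0 (differ) -> 1
  row 28 [11100]: F1=1 F2=0 (differ) -> 1
  row 29 [11101]: F1=1 F2=0 (differ) -> 1
  row 30 [11110]: F1=1 F2=0 (differ) -> 1
  row 31 [11111]: F1=1 F2=0 (differ) -> 1
Full result column, 8 rows per line (p,q fixed per line; r,s,t runs 000..111 left to right):
  rows 0-7 [p,q=00]: 00110011  (ones: 4)
  rows 8-15 [p,q=01]: 00110011  (ones: 4)
  rows 16-23 [p,q=10]: 00111111  (ones: 6)
  rows 24-31 [p,q=11]: 00111111  (ones: 6)
Disagreements = 4+4+6+6 = 20

20


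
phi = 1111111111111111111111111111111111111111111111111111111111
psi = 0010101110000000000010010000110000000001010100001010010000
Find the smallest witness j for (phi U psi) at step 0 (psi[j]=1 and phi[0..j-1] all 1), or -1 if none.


(phi U psi) at 0: need smallest j with psi[j]=1 and phi[i]=1 for all i in [0,j).
Scan from step 0:
  step 0: phi=1, psi=0 -> continue
  step 1: phi=1, psi=0 -> continue
  step 2: psi=1 and phi held for [0,2) -> witness found
Witness step = 2

2


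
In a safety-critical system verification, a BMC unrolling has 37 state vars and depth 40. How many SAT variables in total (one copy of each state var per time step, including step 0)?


BMC unrolls to depth k, creating one copy of each state var for steps 0..k.
Step count = 40 + 1 = 41 (steps 0 through 40)
Vars per step = 37
Total = 37 * 41 = 1517

1517


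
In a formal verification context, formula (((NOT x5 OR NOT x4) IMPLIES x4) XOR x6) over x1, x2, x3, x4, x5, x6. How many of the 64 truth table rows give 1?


Formula: (((NOT x5 OR NOT x4) IMPLIES x4) XOR x6) over 6 vars (64 rows)
Evaluate each row (x1, x2, x3, x4, x5, x6 as bits, MSB first):
  row 0 [000000]: (((NOT 0 OR NOT 0) IMPLIES 0) XOR 0) -> 0
  row 1 [000001]: (((NOT 0 OR NOT 0) IMPLIES 0) XOR 1) -> 1
  row 2 [000010]: (((NOT 1 OR NOT 0) IMPLIES 0) XOR 0) -> 0
  row 3 [000011]: (((NOT 1 OR NOT 0) IMPLIES 0) XOR 1) -> 1
  row 4 [000100]: (((NOT 0 OR NOT 1) IMPLIES 1) XOR 0) -> 1
  (every remaining row is evaluated the same way; all 64 results are listed next)
Full result column, 8 rows per line (x1,x2,x3 fixed per line; x4,x5,x6 runs 000..111 left to right):
  rows 0-7 [x1,x2,x3=000]: 01011010  (ones: 4)
  rows 8-15 [x1,x2,x3=001]: 01011010  (ones: 4)
  rows 16-23 [x1,x2,x3=010]: 01011010  (ones: 4)
  rows 24-31 [x1,x2,x3=011]: 01011010  (ones: 4)
  rows 32-39 [x1,x2,x3=100]: 01011010  (ones: 4)
  rows 40-47 [x1,x2,x3=101]: 01011010  (ones: 4)
  rows 48-55 [x1,x2,x3=110]: 01011010  (ones: 4)
  rows 56-63 [x1,x2,x3=111]: 01011010  (ones: 4)
Count of 1-rows = 4+4+4+4+4+4+4+4 = 32

32


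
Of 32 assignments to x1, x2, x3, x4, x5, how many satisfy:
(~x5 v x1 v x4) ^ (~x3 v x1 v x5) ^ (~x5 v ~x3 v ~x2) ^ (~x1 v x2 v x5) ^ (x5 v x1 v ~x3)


CNF with 5 clauses over 5 vars (32 assignments).
An assignment satisfies CNF iff every clause has >=1 true literal.
Check each row (bits = x1,x2,x3,x4,x5; clause T/F shown):
  row 0 [00000]: clauses=TTTTT -> 1
  row 1 [00001]: clauses=FTTTT -> 0
  row 2 [00010]: clauses=TTTTT -> 1
  row 3 [00011]: clauses=TTTTT -> 1
  row 4 [00100]: clauses=TFTTF -> 0
  row 5 [00101]: clauses=FTTTT -> 0
  row 6 [00110]: clauses=TFTTF -> 0
  row 7 [00111]: clauses=TTTTT -> 1
  row 8 [01000]: clauses=TTTTT -> 1
  row 9 [01001]: clauses=FTTTT -> 0
  row 10 [01010]: clauses=TTTTT -> 1
  row 11 [01011]: clauses=TTTTT -> 1
  row 12 [01100]: clauses=TFTTF -> 0
  row 13 [01101]: clauses=FTFTT -> 0
  row 14 [01110]: clauses=TFTTF -> 0
  row 15 [01111]: clauses=TTFTT -> 0
  row 16 [10000]: clauses=TTTFT -> 0
  row 17 [10001]: clauses=TTTTT -> 1
  row 18 [10010]: clauses=TTTFT -> 0
  row 19 [10011]: clauses=TTTTT -> 1
  row 20 [10100]: clauses=TTTFT -> 0
  row 21 [10101]: clauses=TTTTT -> 1
  row 22 [10110]: clauses=TTTFT -> 0
  row 23 [10111]: clauses=TTTTT -> 1
  row 24 [11000]: clauses=TTTTT -> 1
  row 25 [11001]: clauses=TTTTT -> 1
  row 26 [11010]: clauses=TTTTT -> 1
  row 27 [11011]: clauses=TTTTT -> 1
  row 28 [11100]: clauses=TTTTT -> 1
  row 29 [11101]: clauses=TTFTT -> 0
  row 30 [11110]: clauses=TTTTT -> 1
  row 31 [11111]: clauses=TTFTT -> 0
Full result column, 8 rows per line (x1,x2 fixed per line; x3,x4,x5 runs 000..111 left to right):
  rows 0-7 [x1,x2=00]: 10110001  (ones: 4)
  rows 8-15 [x1,x2=01]: 10110000  (ones: 3)
  rows 16-23 [x1,x2=10]: 01010101  (ones: 4)
  rows 24-31 [x1,x2=11]: 11111010  (ones: 6)
Satisfying assignments = 4+3+4+6 = 17

17


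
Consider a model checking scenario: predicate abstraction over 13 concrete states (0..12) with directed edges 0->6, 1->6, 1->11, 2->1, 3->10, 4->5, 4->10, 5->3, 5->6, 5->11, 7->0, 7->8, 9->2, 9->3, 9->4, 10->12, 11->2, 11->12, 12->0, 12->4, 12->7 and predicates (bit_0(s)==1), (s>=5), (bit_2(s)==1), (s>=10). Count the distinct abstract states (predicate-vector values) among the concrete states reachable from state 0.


BFS from 0:
Concrete reachable: {0, 6}
Abstract via predicates (bit_0(s)==1), (s>=5), (bit_2(s)==1), (s>=10):
  (0,0,0,0) <- {0}
  (0,1,1,0) <- {6}
Distinct abstract states = 2

2


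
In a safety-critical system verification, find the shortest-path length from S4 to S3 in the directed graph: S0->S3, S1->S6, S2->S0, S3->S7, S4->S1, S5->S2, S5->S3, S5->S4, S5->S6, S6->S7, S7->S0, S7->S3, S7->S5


BFS layer-by-layer from S4:
  dist 0: {S4}
  dist 1: {S1}
  dist 2: {S6}
  dist 3: {S7}
  dist 4: {S0, S3, S5}
  -> S3 reached at distance 4
Shortest path length = 4

4


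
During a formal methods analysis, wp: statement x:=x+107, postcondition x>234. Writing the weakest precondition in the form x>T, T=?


Formula: wp(x:=E, P) = P[E/x] (substitute E for x in postcondition)
Step 1: Postcondition: x>234
Step 2: Substitute x+107 for x: x+107>234
Step 3: Solve for x: x > 234-107 = 127

127


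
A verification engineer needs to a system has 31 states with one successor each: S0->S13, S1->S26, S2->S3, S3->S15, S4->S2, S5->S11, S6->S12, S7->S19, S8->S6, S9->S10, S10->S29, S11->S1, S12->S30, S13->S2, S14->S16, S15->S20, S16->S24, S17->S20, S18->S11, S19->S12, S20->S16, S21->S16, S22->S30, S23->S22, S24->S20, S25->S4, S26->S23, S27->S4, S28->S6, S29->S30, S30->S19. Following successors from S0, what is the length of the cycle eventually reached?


Trace from S0 until a state repeats:
  S0 -> S13 -> S2 -> S3 -> S15 -> S20 -> S16 -> S24 -> S20
S20 first seen at step 5, revisited at step 8.
Cycle length = 8 - 5 = 3

3


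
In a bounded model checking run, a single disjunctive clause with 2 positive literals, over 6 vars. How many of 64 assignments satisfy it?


Step 1: Total=2^6=64
Step 2: Unsat when all 2 false: 2^4=16
Step 3: Sat=64-16=48

48


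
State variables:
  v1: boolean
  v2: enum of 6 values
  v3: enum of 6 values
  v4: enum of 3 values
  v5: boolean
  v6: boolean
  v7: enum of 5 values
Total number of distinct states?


State space = product of domain sizes of all variables.
Domain sizes:
  v1 (boolean): 2
  v2 (enum of 6 values): 6
  v3 (enum of 6 values): 6
  v4 (enum of 3 values): 3
  v5 (boolean): 2
  v6 (boolean): 2
  v7 (enum of 5 values): 5
Product = 2 * 6 * 6 * 3 * 2 * 2 * 5 = 4320

4320


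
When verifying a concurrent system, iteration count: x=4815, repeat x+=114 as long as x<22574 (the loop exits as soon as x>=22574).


Step 1: x goes from 4815 toward 22574 by 114; the body runs while x<22574, so iterations = ceil((bound-start)/step)
Step 2: Distance=17759
Step 3: ceil(17759/114)=156

156


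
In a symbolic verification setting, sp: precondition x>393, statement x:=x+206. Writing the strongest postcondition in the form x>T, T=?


Formula: sp(P, x:=E) = exists old_x. (x = E[old_x/x]) AND P[old_x/x] (old_x is the value of x before the assignment; eliminate old_x by solving x = E[old_x/x] for old_x)
Step 1: Precondition P: x>393, i.e. old_x > 393
Step 2: Assignment gives x = old_x + 206, so old_x = x - 206
Step 3: Substitute into P: x - 206 > 393
Step 4: Simplify: x > 393+206 = 599

599


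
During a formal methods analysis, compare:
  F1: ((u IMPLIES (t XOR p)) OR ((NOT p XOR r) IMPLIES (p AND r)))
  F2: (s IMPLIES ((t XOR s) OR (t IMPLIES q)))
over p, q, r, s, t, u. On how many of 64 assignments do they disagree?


F1 = ((u IMPLIES (t XOR p)) OR ((NOT p XOR r) IMPLIES (p AND r)))
F2 = (s IMPLIES ((t XOR s) OR (t IMPLIES q)))
Evaluate both on each of 64 rows (bits = p,q,r,s,t,u):
  row 0 [000000]: F1=1 F2=1 -> 0
  row 1 [000001]: F1=0 F2=1 (differ) -> 1
  row 2 [000010]: F1=1 F2=1 -> 0
  row 3 [000011]: F1=1 F2=1 -> 0
  row 4 [000100]: F1=1 F2=1 -> 0
  (every remaining row is evaluated the same way; all 64 results are listed next)
Full result column, 8 rows per line (p,q,r fixed per line; s,t,u runs 000..111 left to right):
  rows 0-7 [p,q,r=000]: 01000111  (ones: 4)
  rows 8-15 [p,q,r=001]: 00000011  (ones: 2)
  rows 16-23 [p,q,r=010]: 01000100  (ones: 2)
  rows 24-31 [p,q,r=011]: 00000000  (ones: 0)
  rows 32-39 [p,q,r=100]: 00000011  (ones: 2)
  rows 40-47 [p,q,r=101]: 00000011  (ones: 2)
  rows 48-55 [p,q,r=110]: 00000000  (ones: 0)
  rows 56-63 [p,q,r=111]: 00000000  (ones: 0)
Disagreements = 4+2+2+0+2+2+0+0 = 12

12


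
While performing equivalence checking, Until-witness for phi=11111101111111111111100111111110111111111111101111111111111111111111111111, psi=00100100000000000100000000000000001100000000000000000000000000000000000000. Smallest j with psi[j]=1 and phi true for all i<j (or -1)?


(phi U psi) at 0: need smallest j with psi[j]=1 and phi[i]=1 for all i in [0,j).
Scan from step 0:
  step 0: phi=1, psi=0 -> continue
  step 1: phi=1, psi=0 -> continue
  step 2: psi=1 and phi held for [0,2) -> witness found
Witness step = 2

2


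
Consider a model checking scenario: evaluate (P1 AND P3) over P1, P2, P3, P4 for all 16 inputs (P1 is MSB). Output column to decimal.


Formula: (P1 AND P3) over P1, P2, P3, P4 (16 rows)
Evaluate each row (bits = P1,P2,P3,P4, MSB first):
  row 0 [0000]: (0 AND 0) -> 0
  row 1 [0001]: (0 AND 0) -> 0
  row 2 [0010]: (0 AND 1) -> 0
  row 3 [0011]: (0 AND 1) -> 0
  row 4 [0100]: (0 AND 0) -> 0
  row 5 [0101]: (0 AND 0) -> 0
  row 6 [0110]: (0 AND 1) -> 0
  row 7 [0111]: (0 AND 1) -> 0
  row 8 [1000]: (1 AND 0) -> 0
  row 9 [1001]: (1 AND 0) -> 0
  row 10 [1010]: (1 AND 1) -> 1
  row 11 [1011]: (1 AND 1) -> 1
  row 12 [1100]: (1 AND 0) -> 0
  row 13 [1101]: (1 AND 0) -> 0
  row 14 [1110]: (1 AND 1) -> 1
  row 15 [1111]: (1 AND 1) -> 1
Full result column, 4 rows per line (P1,P2 fixed per line; P3,P4 runs 00..11 left to right):
  rows 0-3 [P1,P2=00]: 0000  = hex 0
  rows 4-7 [P1,P2=01]: 0000  = hex 0
  rows 8-11 [P1,P2=10]: 0011  = hex 3
  rows 12-15 [P1,P2=11]: 0011  = hex 3
Output column (row 0 .. row 15) = 0000000000110011
Output column grouped in 4s = 0000 0000 0011 0011 = 0x0033
Convert to decimal digit by digit (value = value*16 + digit):
  0 -> 0
  0*16 + 0 = 0
  0*16 + 3 = 3
  3*16 + 3 = 51
Decimal = 51

51


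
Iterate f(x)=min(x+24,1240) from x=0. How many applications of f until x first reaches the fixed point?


Step 1: x=0, cap=1240, increment=24
Step 2: x grows by 24 each step until capped at 1240; fixed point is x=1240
Step 3: iterations = ceil(1240/24) = 52

52


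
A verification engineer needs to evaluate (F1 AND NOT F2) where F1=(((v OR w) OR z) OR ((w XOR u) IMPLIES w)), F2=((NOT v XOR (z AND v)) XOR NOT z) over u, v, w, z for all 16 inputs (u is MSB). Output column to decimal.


F1 = (((v OR w) OR z) OR ((w XOR u) IMPLIES w))
F2 = ((NOT v XOR (z AND v)) XOR NOT z)
Counterexample to F1=>F2 is where F1=1 and F2=0.
Evaluate each row (bits = u,v,w,z, MSB first):
  row 0 [0000]: F1=1 F2=0 -> F1&~F2 -> 1
  row 1 [0001]: F1=1 F2=1 -> F1&~F2 -> 0
  row 2 [0010]: F1=1 F2=0 -> F1&~F2 -> 1
  row 3 [0011]: F1=1 F2=1 -> F1&~F2 -> 0
  row 4 [0100]: F1=1 F2=1 -> F1&~F2 -> 0
  row 5 [0101]: F1=1 F2=1 -> F1&~F2 -> 0
  row 6 [0110]: F1=1 F2=1 -> F1&~F2 -> 0
  row 7 [0111]: F1=1 F2=1 -> F1&~F2 -> 0
  row 8 [1000]: F1=0 F2=0 -> F1&~F2 -> 0
  row 9 [1001]: F1=1 F2=1 -> F1&~F2 -> 0
  row 10 [1010]: F1=1 F2=0 -> F1&~F2 -> 1
  row 11 [1011]: F1=1 F2=1 -> F1&~F2 -> 0
  row 12 [1100]: F1=1 F2=1 -> F1&~F2 -> 0
  row 13 [1101]: F1=1 F2=1 -> F1&~F2 -> 0
  row 14 [1110]: F1=1 F2=1 -> F1&~F2 -> 0
  row 15 [1111]: F1=1 F2=1 -> F1&~F2 -> 0
Full result column, 4 rows per line (u,v fixed per line; w,z runs 00..11 left to right):
  rows 0-3 [u,v=00]: 1010  = hex A
  rows 4-7 [u,v=01]: 0000  = hex 0
  rows 8-11 [u,v=10]: 0010  = hex 2
  rows 12-15 [u,v=11]: 0000  = hex 0
Counterexample vector (row 0 .. row 15) = 1010000000100000
Output column grouped in 4s = 1010 0000 0010 0000 = 0xA020
Convert to decimal digit by digit (value = value*16 + digit):
  A -> 10
  10*16 + 0 = 160
  160*16 + 2 = 2562
  2562*16 + 0 = 40992
Decimal = 40992

40992


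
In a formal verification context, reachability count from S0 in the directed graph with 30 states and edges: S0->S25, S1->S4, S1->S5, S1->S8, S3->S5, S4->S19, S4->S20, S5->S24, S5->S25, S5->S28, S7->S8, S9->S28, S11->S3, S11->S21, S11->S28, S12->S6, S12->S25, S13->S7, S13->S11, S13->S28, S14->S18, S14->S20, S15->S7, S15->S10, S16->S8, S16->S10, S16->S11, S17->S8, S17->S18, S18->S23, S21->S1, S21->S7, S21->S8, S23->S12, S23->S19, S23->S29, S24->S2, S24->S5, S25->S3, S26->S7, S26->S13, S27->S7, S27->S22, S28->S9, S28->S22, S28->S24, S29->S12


BFS from S0:
  layer 0: {S0}
  layer 1: {S25}
  layer 2: {S3}
  layer 3: {S5}
  layer 4: {S24, S28}
  layer 5: {S2, S9, S22}
Reachable set: {S0, S2, S3, S5, S9, S22, S24, S25, S28}
Count = 9

9


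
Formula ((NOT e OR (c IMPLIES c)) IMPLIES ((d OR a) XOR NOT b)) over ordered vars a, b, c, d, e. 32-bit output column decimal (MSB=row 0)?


Formula: ((NOT e OR (c IMPLIES c)) IMPLIES ((d OR a) XOR NOT b)) over a, b, c, d, e (32 rows)
Evaluate each row (bits = a,b,c,d,e, MSB first):
  row 0 [00000]: ((NOT 0 OR (0 IMPLIES 0)) IMPLIES ((0 OR 0) XOR NOT 0)) -> 1
  row 1 [00001]: ((NOT 1 OR (0 IMPLIES 0)) IMPLIES ((0 OR 0) XOR NOT 0)) -> 1
  row 2 [00010]: ((NOT 0 OR (0 IMPLIES 0)) IMPLIES ((1 OR 0) XOR NOT 0)) -> 0
  row 3 [00011]: ((NOT 1 OR (0 IMPLIES 0)) IMPLIES ((1 OR 0) XOR NOT 0)) -> 0
  row 4 [00100]: ((NOT 0 OR (1 IMPLIES 1)) IMPLIES ((0 OR 0) XOR NOT 0)) -> 1
  row 5 [00101]: ((NOT 1 OR (1 IMPLIES 1)) IMPLIES ((0 OR 0) XOR NOT 0)) -> 1
  row 6 [00110]: ((NOT 0 OR (1 IMPLIES 1)) IMPLIES ((1 OR 0) XOR NOT 0)) -> 0
  row 7 [00111]: ((NOT 1 OR (1 IMPLIES 1)) IMPLIES ((1 OR 0) XOR NOT 0)) -> 0
  row 8 [01000]: ((NOT 0 OR (0 IMPLIES 0)) IMPLIES ((0 OR 0) XOR NOT 1)) -> 0
  row 9 [01001]: ((NOT 1 OR (0 IMPLIES 0)) IMPLIES ((0 OR 0) XOR NOT 1)) -> 0
  row 10 [01010]: ((NOT 0 OR (0 IMPLIES 0)) IMPLIES ((1 OR 0) XOR NOT 1)) -> 1
  row 11 [01011]: ((NOT 1 OR (0 IMPLIES 0)) IMPLIES ((1 OR 0) XOR NOT 1)) -> 1
  row 12 [01100]: ((NOT 0 OR (1 IMPLIES 1)) IMPLIES ((0 OR 0) XOR NOT 1)) -> 0
  row 13 [01101]: ((NOT 1 OR (1 IMPLIES 1)) IMPLIES ((0 OR 0) XOR NOT 1)) -> 0
  row 14 [01110]: ((NOT 0 OR (1 IMPLIES 1)) IMPLIES ((1 OR 0) XOR NOT 1)) -> 1
  row 15 [01111]: ((NOT 1 OR (1 IMPLIES 1)) IMPLIES ((1 OR 0) XOR NOT 1)) -> 1
  row 16 [10000]: ((NOT 0 OR (0 IMPLIES 0)) IMPLIES ((0 OR 1) XOR NOT 0)) -> 0
  row 17 [10001]: ((NOT 1 OR (0 IMPLIES 0)) IMPLIES ((0 OR 1) XOR NOT 0)) -> 0
  row 18 [10010]: ((NOT 0 OR (0 IMPLIES 0)) IMPLIES ((1 OR 1) XOR NOT 0)) -> 0
  row 19 [10011]: ((NOT 1 OR (0 IMPLIES 0)) IMPLIES ((1 OR 1) XOR NOT 0)) -> 0
  row 20 [10100]: ((NOT 0 OR (1 IMPLIES 1)) IMPLIES ((0 OR 1) XOR NOT 0)) -> 0
  row 21 [10101]: ((NOT 1 OR (1 IMPLIES 1)) IMPLIES ((0 OR 1) XOR NOT 0)) -> 0
  row 22 [10110]: ((NOT 0 OR (1 IMPLIES 1)) IMPLIES ((1 OR 1) XOR NOT 0)) -> 0
  row 23 [10111]: ((NOT 1 OR (1 IMPLIES 1)) IMPLIES ((1 OR 1) XOR NOT 0)) -> 0
  row 24 [11000]: ((NOT 0 OR (0 IMPLIES 0)) IMPLIES ((0 OR 1) XOR NOT 1)) -> 1
  row 25 [11001]: ((NOT 1 OR (0 IMPLIES 0)) IMPLIES ((0 OR 1) XOR NOT 1)) -> 1
  row 26 [11010]: ((NOT 0 OR (0 IMPLIES 0)) IMPLIES ((1 OR 1) XOR NOT 1)) -> 1
  row 27 [11011]: ((NOT 1 OR (0 IMPLIES 0)) IMPLIES ((1 OR 1) XOR NOT 1)) -> 1
  row 28 [11100]: ((NOT 0 OR (1 IMPLIES 1)) IMPLIES ((0 OR 1) XOR NOT 1)) -> 1
  row 29 [11101]: ((NOT 1 OR (1 IMPLIES 1)) IMPLIES ((0 OR 1) XOR NOT 1)) -> 1
  row 30 [11110]: ((NOT 0 OR (1 IMPLIES 1)) IMPLIES ((1 OR 1) XOR NOT 1)) -> 1
  row 31 [11111]: ((NOT 1 OR (1 IMPLIES 1)) IMPLIES ((1 OR 1) XOR NOT 1)) -> 1
Full result column, 4 rows per line (a,b,c fixed per line; d,e runs 00..11 left to right):
  rows 0-3 [a,b,c=000]: 1100  = hex C
  rows 4-7 [a,b,c=001]: 1100  = hex C
  rows 8-11 [a,b,c=010]: 0011  = hex 3
  rows 12-15 [a,b,c=011]: 0011  = hex 3
  rows 16-19 [a,b,c=100]: 0000  = hex 0
  rows 20-23 [a,b,c=101]: 0000  = hex 0
  rows 24-27 [a,b,c=110]: 1111  = hex F
  rows 28-31 [a,b,c=111]: 1111  = hex F
Output column (row 0 .. row 31) = 11001100001100110000000011111111
Output column grouped in 4s = 1100 1100 0011 0011 0000 0000 1111 1111 = 0xCC3300FF
Convert to decimal digit by digit (value = value*16 + digit):
  C -> 12
  12*16 + 12 (C) = 204
  204*16 + 3 = 3267
  3267*16 + 3 = 52275
  52275*16 + 0 = 836400
  836400*16 + 0 = 13382400
  13382400*16 + 15 (F) = 214118415
  214118415*16 + 15 (F) = 3425894655
Decimal = 3425894655

3425894655


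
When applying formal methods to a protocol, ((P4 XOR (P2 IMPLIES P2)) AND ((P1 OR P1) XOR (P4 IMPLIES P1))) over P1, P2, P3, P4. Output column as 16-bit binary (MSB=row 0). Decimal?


Formula: ((P4 XOR (P2 IMPLIES P2)) AND ((P1 OR P1) XOR (P4 IMPLIES P1))) over P1, P2, P3, P4 (16 rows)
Evaluate each row (bits = P1,P2,P3,P4, MSB first):
  row 0 [0000]: ((0 XOR (0 IMPLIES 0)) AND ((0 OR 0) XOR (0 IMPLIES 0))) -> 1
  row 1 [0001]: ((1 XOR (0 IMPLIES 0)) AND ((0 OR 0) XOR (1 IMPLIES 0))) -> 0
  row 2 [0010]: ((0 XOR (0 IMPLIES 0)) AND ((0 OR 0) XOR (0 IMPLIES 0))) -> 1
  row 3 [0011]: ((1 XOR (0 IMPLIES 0)) AND ((0 OR 0) XOR (1 IMPLIES 0))) -> 0
  row 4 [0100]: ((0 XOR (1 IMPLIES 1)) AND ((0 OR 0) XOR (0 IMPLIES 0))) -> 1
  row 5 [0101]: ((1 XOR (1 IMPLIES 1)) AND ((0 OR 0) XOR (1 IMPLIES 0))) -> 0
  row 6 [0110]: ((0 XOR (1 IMPLIES 1)) AND ((0 OR 0) XOR (0 IMPLIES 0))) -> 1
  row 7 [0111]: ((1 XOR (1 IMPLIES 1)) AND ((0 OR 0) XOR (1 IMPLIES 0))) -> 0
  row 8 [1000]: ((0 XOR (0 IMPLIES 0)) AND ((1 OR 1) XOR (0 IMPLIES 1))) -> 0
  row 9 [1001]: ((1 XOR (0 IMPLIES 0)) AND ((1 OR 1) XOR (1 IMPLIES 1))) -> 0
  row 10 [1010]: ((0 XOR (0 IMPLIES 0)) AND ((1 OR 1) XOR (0 IMPLIES 1))) -> 0
  row 11 [1011]: ((1 XOR (0 IMPLIES 0)) AND ((1 OR 1) XOR (1 IMPLIES 1))) -> 0
  row 12 [1100]: ((0 XOR (1 IMPLIES 1)) AND ((1 OR 1) XOR (0 IMPLIES 1))) -> 0
  row 13 [1101]: ((1 XOR (1 IMPLIES 1)) AND ((1 OR 1) XOR (1 IMPLIES 1))) -> 0
  row 14 [1110]: ((0 XOR (1 IMPLIES 1)) AND ((1 OR 1) XOR (0 IMPLIES 1))) -> 0
  row 15 [1111]: ((1 XOR (1 IMPLIES 1)) AND ((1 OR 1) XOR (1 IMPLIES 1))) -> 0
Full result column, 4 rows per line (P1,P2 fixed per line; P3,P4 runs 00..11 left to right):
  rows 0-3 [P1,P2=00]: 1010  = hex A
  rows 4-7 [P1,P2=01]: 1010  = hex A
  rows 8-11 [P1,P2=10]: 0000  = hex 0
  rows 12-15 [P1,P2=11]: 0000  = hex 0
Output column (row 0 .. row 15) = 1010101000000000
Output column grouped in 4s = 1010 1010 0000 0000 = 0xAA00
Convert to decimal digit by digit (value = value*16 + digit):
  A -> 10
  10*16 + 10 (A) = 170
  170*16 + 0 = 2720
  2720*16 + 0 = 43520
Decimal = 43520

43520


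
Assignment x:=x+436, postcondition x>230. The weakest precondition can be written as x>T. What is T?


Formula: wp(x:=E, P) = P[E/x] (substitute E for x in postcondition)
Step 1: Postcondition: x>230
Step 2: Substitute x+436 for x: x+436>230
Step 3: Solve for x: x > 230-436 = -206

-206


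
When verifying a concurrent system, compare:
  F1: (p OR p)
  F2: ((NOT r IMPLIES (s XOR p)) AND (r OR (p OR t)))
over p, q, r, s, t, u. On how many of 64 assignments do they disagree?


F1 = (p OR p)
F2 = ((NOT r IMPLIES (s XOR p)) AND (r OR (p OR t)))
Evaluate both on each of 64 rows (bits = p,q,r,s,t,u):
  row 0 [000000]: F1=0 F2=0 -> 0
  row 1 [000001]: F1=0 F2=0 -> 0
  row 2 [000010]: F1=0 F2=0 -> 0
  row 3 [000011]: F1=0 F2=0 -> 0
  row 4 [000100]: F1=0 F2=0 -> 0
  (every remaining row is evaluated the same way; all 64 results are listed next)
Full result column, 8 rows per line (p,q,r fixed per line; s,t,u runs 000..111 left to right):
  rows 0-7 [p,q,r=000]: 00000011  (ones: 2)
  rows 8-15 [p,q,r=001]: 11111111  (ones: 8)
  rows 16-23 [p,q,r=010]: 00000011  (ones: 2)
  rows 24-31 [p,q,r=011]: 11111111  (ones: 8)
  rows 32-39 [p,q,r=100]: 00001111  (ones: 4)
  rows 40-47 [p,q,r=101]: 00000000  (ones: 0)
  rows 48-55 [p,q,r=110]: 00001111  (ones: 4)
  rows 56-63 [p,q,r=111]: 00000000  (ones: 0)
Disagreements = 2+8+2+8+4+0+4+0 = 28

28
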